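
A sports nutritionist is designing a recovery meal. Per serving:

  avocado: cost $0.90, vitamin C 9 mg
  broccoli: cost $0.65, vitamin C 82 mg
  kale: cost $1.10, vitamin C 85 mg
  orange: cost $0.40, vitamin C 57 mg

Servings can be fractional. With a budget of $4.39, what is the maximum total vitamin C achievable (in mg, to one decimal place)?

625.6 mg

Vitamin C per dollar: orange 142.5, broccoli 126.2, kale 77.27, avocado 10.
With no serving limits, spend the whole cost allowance on orange: $4.39 / $0.40 × 57 mg = 625.6 mg.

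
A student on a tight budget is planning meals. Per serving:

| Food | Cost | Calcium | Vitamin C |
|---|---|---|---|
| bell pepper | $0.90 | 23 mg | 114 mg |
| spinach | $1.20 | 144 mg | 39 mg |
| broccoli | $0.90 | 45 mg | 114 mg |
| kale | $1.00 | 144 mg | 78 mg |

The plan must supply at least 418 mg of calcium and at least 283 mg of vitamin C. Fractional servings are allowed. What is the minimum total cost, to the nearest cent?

$3.27

Minimising a linear cost over {calcium ≥ 418, vitamin C ≥ 283, servings ≥ 0} — the optimum is at a vertex, using one or two foods.
bell pepper only: max(418/23, 283/114) = 18.17 servings → $16.36.
spinach only: max(418/144, 283/39) = 7.256 servings → $8.71.
broccoli only: max(418/45, 283/114) = 9.289 servings → $8.36.
kale only: max(418/144, 283/78) = 3.628 servings → $3.63.
bell pepper + spinach with both tight: 1.575 servings and 2.651 servings → $4.60.
bell pepper + broccoli: the both-tight solution has a negative serving — not a feasible corner.
bell pepper + kale with both tight: 0.5572 servings and 2.814 servings → $3.32.
spinach + broccoli with both tight: 2.382 servings and 1.668 servings → $4.36.
spinach + kale: the both-tight solution has a negative serving — not a feasible corner.
broccoli + kale with both tight: 0.6313 servings and 2.705 servings → $3.27.
So the least-cost plan costs $3.27.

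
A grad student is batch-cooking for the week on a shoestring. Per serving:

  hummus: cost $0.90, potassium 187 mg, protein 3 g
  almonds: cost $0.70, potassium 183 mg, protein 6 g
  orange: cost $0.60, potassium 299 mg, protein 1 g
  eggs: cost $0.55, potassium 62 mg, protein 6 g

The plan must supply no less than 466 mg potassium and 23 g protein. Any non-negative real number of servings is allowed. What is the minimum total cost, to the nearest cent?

hummus only: max(466/187, 23/3) = 7.667 servings → $6.90.
almonds only: max(466/183, 23/6) = 3.833 servings → $2.68.
orange only: max(466/299, 23/1) = 23 servings → $13.80.
eggs only: max(466/62, 23/6) = 7.516 servings → $4.13.
hummus + almonds: intersection lies outside the first quadrant.
hummus + orange: the both-tight solution has a negative serving — not a feasible corner.
hummus + eggs with both tight: 1.464 servings and 3.101 servings → $3.02.
almonds + orange: the both-tight solution has a negative serving — not a feasible corner.
almonds + eggs with both tight: 1.887 servings and 1.946 servings → $2.39.
orange + eggs with both tight: 0.791 servings and 3.702 servings → $2.51.
The minimum over all feasible corners is $2.39.

$2.39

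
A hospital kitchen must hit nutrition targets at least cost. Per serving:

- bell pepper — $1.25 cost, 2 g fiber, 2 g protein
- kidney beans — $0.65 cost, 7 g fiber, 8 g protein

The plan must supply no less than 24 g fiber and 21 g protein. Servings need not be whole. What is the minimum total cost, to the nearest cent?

$2.23

With two linear requirements the optimum uses one or two foods; enumerate the corners.
bell pepper only: max(24/2, 21/2) = 12 servings → $15.00.
kidney beans only: max(24/7, 21/8) = 3.429 servings → $2.23.
bell pepper + kidney beans: intersection lies outside the first quadrant.
So the least-cost plan costs $2.23.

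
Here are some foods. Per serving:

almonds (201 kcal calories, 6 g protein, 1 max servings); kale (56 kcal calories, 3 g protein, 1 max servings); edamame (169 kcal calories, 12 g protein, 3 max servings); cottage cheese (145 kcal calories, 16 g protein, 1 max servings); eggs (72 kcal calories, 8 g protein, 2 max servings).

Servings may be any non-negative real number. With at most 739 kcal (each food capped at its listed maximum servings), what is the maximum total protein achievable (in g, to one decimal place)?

64.0 g

Protein per kcal: eggs 0.1111, cottage cheese 0.1103, edamame 0.07101, kale 0.05357, almonds 0.02985.
Take 2 servings of eggs: uses 144 kcal, +16.0 g protein (running total 16.0 g).
Take 1 serving of cottage cheese: uses 145 kcal, +16.0 g protein (running total 32.0 g).
Take 2.663 servings of edamame: uses 450 kcal, +32.0 g protein (running total 64.0 g).
Filling greedily by protein-per-kcal is optimal for one linear limit, giving 64.0 g.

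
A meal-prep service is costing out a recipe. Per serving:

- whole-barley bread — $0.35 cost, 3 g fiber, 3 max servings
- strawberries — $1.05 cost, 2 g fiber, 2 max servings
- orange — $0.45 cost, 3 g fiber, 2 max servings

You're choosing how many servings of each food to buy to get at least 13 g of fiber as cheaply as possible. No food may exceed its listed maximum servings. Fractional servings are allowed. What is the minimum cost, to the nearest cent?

$1.65

Cost per g of fiber: whole-barley bread $0.1167, orange $0.1500, strawberries $0.5250.
Take 3 servings of whole-barley bread: +9.0 g fiber for $1.05 (total $1.05, still need 4.0 g).
Take 1.333 servings of orange: +4.0 g fiber for $0.60 (total $1.65, still need 0.0 g).
Greedy by cheapest-per-g is optimal for a single linear constraint, so the minimum cost is $1.65.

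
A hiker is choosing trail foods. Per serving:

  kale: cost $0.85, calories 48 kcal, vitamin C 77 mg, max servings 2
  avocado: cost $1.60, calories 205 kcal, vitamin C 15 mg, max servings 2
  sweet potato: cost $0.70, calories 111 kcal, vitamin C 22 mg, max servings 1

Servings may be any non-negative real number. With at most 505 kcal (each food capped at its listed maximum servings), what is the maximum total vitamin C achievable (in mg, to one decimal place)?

Vitamin C per kcal: kale 1.604, sweet potato 0.1982, avocado 0.07317.
Take 2 servings of kale: uses 96 kcal, +154.0 mg vitamin C (running total 154.0 mg).
Take 1 serving of sweet potato: uses 111 kcal, +22.0 mg vitamin C (running total 176.0 mg).
Take 1.454 servings of avocado: uses 298 kcal, +21.8 mg vitamin C (running total 197.8 mg).
Greedy by best ratio exhausts the calories allowance optimally: 197.8 mg.

197.8 mg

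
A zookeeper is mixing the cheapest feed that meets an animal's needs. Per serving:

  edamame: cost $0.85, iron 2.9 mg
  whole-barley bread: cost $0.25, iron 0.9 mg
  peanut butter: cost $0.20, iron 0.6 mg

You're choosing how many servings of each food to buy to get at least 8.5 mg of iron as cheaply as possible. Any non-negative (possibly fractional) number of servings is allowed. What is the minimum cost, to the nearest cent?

$2.36

Cost per mg of iron: whole-barley bread $0.2778, edamame $0.2931, peanut butter $0.3333.
With no serving limits, use only whole-barley bread: 8.5 mg / 0.9 mg = 9.444 servings × $0.25 = $2.36.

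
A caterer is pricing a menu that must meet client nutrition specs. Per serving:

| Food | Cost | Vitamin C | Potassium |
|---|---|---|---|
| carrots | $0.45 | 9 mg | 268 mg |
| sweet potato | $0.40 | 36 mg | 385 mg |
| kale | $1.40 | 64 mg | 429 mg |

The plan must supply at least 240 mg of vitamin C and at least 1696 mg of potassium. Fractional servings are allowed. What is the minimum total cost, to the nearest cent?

For a min-cost LP with two ≥-constraints, a basic feasible solution has at most two positive variables.
carrots only: max(240/9, 1696/268) = 26.67 servings → $12.00.
sweet potato only: max(240/36, 1696/385) = 6.667 servings → $2.67.
kale only: max(240/64, 1696/429) = 3.953 servings → $5.53.
carrots + sweet potato: the both-tight solution has a negative serving — not a feasible corner.
carrots + kale with both tight: 0.4201 servings and 3.691 servings → $5.36.
sweet potato + kale with both tight: 0.6072 servings and 3.408 servings → $5.01.
The minimum over all feasible corners is $2.67.

$2.67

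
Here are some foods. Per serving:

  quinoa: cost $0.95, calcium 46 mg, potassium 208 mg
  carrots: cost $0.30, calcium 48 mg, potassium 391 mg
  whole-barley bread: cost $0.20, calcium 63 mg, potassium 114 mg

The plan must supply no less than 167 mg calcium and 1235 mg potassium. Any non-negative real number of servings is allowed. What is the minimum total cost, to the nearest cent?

$0.98

Compare the cost at each extreme point of the feasible region.
quinoa only: max(167/46, 1235/208) = 5.938 servings → $5.64.
carrots only: max(167/48, 1235/391) = 3.479 servings → $1.04.
whole-barley bread only: max(167/63, 1235/114) = 10.83 servings → $2.17.
quinoa + carrots with both tight: 0.7519 servings and 2.759 servings → $1.54.
quinoa + whole-barley bread: intersection lies outside the first quadrant.
carrots + whole-barley bread with both tight: 3.067 servings and 0.314 servings → $0.98.
Cheapest feasible corner: $0.98.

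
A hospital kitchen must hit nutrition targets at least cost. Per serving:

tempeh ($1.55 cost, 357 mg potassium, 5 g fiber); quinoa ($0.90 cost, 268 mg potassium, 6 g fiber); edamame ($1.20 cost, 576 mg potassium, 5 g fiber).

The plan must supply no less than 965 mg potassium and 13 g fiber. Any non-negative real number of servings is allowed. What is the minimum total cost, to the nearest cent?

Compare the cost at each extreme point of the feasible region.
tempeh only: max(965/357, 13/5) = 2.703 servings → $4.19.
quinoa only: max(965/268, 13/6) = 3.601 servings → $3.24.
edamame only: max(965/576, 13/5) = 2.6 servings → $3.12.
tempeh + quinoa: the both-tight solution has a negative serving — not a feasible corner.
tempeh + edamame with both tight: 2.432 servings and 0.168 servings → $3.97.
quinoa + edamame with both tight: 1.259 servings and 1.09 servings → $2.44.
Cheapest feasible corner: $2.44.

$2.44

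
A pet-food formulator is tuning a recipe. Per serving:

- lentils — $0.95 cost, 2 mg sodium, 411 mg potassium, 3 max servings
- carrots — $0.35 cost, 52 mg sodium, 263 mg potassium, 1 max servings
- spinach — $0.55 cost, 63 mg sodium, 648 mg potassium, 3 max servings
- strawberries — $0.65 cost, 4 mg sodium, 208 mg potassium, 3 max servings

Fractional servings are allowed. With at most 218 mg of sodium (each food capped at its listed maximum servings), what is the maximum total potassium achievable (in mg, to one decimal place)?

3856.6 mg

Potassium per mg sodium: lentils 205.5, strawberries 52, spinach 10.29, carrots 5.058.
Take 3 servings of lentils: uses 6 mg sodium, +1233.0 mg potassium (running total 1233.0 mg).
Take 3 servings of strawberries: uses 12 mg sodium, +624.0 mg potassium (running total 1857.0 mg).
Take 3 servings of spinach: uses 189 mg sodium, +1944.0 mg potassium (running total 3801.0 mg).
Take 0.2115 servings of carrots: uses 11 mg sodium, +55.6 mg potassium (running total 3856.6 mg).
Filling greedily by potassium-per-mg sodium is optimal for one linear limit, giving 3856.6 mg.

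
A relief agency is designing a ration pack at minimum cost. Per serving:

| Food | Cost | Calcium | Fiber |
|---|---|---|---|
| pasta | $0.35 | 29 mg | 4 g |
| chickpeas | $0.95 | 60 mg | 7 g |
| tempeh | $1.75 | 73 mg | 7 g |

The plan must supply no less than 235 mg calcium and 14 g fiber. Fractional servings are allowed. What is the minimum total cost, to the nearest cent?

$2.84

pasta only: max(235/29, 14/4) = 8.103 servings → $2.84.
chickpeas only: max(235/60, 14/7) = 3.917 servings → $3.72.
tempeh only: max(235/73, 14/7) = 3.219 servings → $5.63.
pasta + chickpeas: the both-tight solution has a negative serving — not a feasible corner.
pasta + tempeh with both targets exact would need a negative amount; discard.
chickpeas + tempeh: intersection lies outside the first quadrant.
The minimum over all feasible corners is $2.84.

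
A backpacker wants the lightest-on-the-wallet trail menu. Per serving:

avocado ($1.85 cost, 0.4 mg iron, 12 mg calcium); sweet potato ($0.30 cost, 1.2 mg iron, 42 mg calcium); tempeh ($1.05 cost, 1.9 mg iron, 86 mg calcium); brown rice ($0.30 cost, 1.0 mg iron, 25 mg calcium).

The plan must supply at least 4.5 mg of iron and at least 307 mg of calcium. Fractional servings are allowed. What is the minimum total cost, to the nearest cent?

$2.19

Check every corner: each single food scaled to meet both minima, and each pair solved so both constraints bind.
avocado only: max(4.5/0.4, 307/12) = 25.58 servings → $47.33.
sweet potato only: max(4.5/1.2, 307/42) = 7.31 servings → $2.19.
tempeh only: max(4.5/1.9, 307/86) = 3.57 servings → $3.75.
brown rice only: max(4.5/1.0, 307/25) = 12.28 servings → $3.68.
avocado + sweet potato with both targets exact would need a negative amount; discard.
avocado + tempeh with both targets exact would need a negative amount; discard.
avocado + brown rice: the both-tight solution has a negative serving — not a feasible corner.
sweet potato + tempeh: intersection lies outside the first quadrant.
sweet potato + brown rice with both targets exact would need a negative amount; discard.
tempeh + brown rice: intersection lies outside the first quadrant.
So the least-cost plan costs $2.19.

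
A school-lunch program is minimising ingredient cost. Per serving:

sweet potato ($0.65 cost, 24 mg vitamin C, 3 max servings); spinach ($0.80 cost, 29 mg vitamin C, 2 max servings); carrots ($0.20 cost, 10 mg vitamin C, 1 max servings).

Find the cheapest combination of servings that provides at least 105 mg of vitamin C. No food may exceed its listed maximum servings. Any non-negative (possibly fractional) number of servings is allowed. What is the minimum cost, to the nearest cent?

Cost per mg of vitamin C: carrots $0.0200, sweet potato $0.0271, spinach $0.0276.
Take 1 serving of carrots: +10.0 mg vitamin C for $0.20 (total $0.20, still need 95.0 mg).
Take 3 servings of sweet potato: +72.0 mg vitamin C for $1.95 (total $2.15, still need 23.0 mg).
Take 0.7931 servings of spinach: +23.0 mg vitamin C for $0.63 (total $2.78, still need 0.0 mg).
Filling from the cheapest source first is optimal under one linear minimum: $2.78.

$2.78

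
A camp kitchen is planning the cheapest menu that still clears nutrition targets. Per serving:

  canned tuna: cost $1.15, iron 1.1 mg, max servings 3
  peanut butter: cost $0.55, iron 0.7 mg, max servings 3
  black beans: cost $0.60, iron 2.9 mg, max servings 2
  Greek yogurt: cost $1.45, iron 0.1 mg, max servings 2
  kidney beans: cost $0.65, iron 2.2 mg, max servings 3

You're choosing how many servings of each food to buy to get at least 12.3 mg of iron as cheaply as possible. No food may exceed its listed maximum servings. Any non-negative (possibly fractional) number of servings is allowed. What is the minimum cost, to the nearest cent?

$3.12

Cost per mg of iron: black beans $0.2069, kidney beans $0.2955, peanut butter $0.7857, canned tuna $1.0455, Greek yogurt $14.5000.
Take 2 servings of black beans: +5.8 mg iron for $1.20 (total $1.20, still need 6.5 mg).
Take 2.955 servings of kidney beans: +6.5 mg iron for $1.92 (total $3.12, still need 0.0 mg).
Filling from the cheapest source first is optimal under one linear minimum: $3.12.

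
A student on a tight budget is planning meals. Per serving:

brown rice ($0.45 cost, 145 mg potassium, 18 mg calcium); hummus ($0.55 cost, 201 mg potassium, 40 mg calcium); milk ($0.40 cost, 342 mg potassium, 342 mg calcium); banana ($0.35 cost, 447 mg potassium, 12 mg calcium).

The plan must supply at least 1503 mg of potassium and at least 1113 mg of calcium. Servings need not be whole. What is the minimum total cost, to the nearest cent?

Compare the cost at each extreme point of the feasible region.
brown rice only: max(1503/145, 1113/18) = 61.83 servings → $27.82.
hummus only: max(1503/201, 1113/40) = 27.82 servings → $15.30.
milk only: max(1503/342, 1113/342) = 4.395 servings → $1.76.
banana only: max(1503/447, 1113/12) = 92.75 servings → $32.46.
brown rice + hummus: intersection lies outside the first quadrant.
brown rice + milk with both tight: 3.071 servings and 3.093 servings → $2.62.
brown rice + banana with both targets exact would need a negative amount; discard.
hummus + milk with both tight: 2.422 servings and 2.971 servings → $2.52.
hummus + banana: intersection lies outside the first quadrant.
milk + banana with both tight: 3.223 servings and 0.8966 servings → $1.60.
So the least-cost plan costs $1.60.

$1.60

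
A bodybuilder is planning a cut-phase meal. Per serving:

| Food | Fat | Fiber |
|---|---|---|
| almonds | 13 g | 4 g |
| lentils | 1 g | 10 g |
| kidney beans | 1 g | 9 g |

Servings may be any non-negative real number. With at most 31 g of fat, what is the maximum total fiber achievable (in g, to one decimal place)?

Fiber per g fat: lentils 10, kidney beans 9, almonds 0.3077.
With no serving limits, spend the whole fat allowance on lentils: 31 g / 1 g × 10 g = 310.0 g.

310.0 g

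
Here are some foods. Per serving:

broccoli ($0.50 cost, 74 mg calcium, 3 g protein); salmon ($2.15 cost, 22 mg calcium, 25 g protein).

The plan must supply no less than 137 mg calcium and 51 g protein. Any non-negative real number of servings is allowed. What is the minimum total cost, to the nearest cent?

$4.70

Compare the cost at each extreme point of the feasible region.
broccoli only: max(137/74, 51/3) = 17 servings → $8.50.
salmon only: max(137/22, 51/25) = 6.227 servings → $13.39.
broccoli + salmon with both tight: 1.291 servings and 1.885 servings → $4.70.
So the least-cost plan costs $4.70.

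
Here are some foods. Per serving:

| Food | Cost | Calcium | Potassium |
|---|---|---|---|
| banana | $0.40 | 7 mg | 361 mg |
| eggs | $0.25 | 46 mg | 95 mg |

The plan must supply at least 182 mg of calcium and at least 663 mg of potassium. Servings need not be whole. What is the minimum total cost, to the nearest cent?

$1.29

banana only: max(182/7, 663/361) = 26 servings → $10.40.
eggs only: max(182/46, 663/95) = 6.979 servings → $1.74.
banana + eggs with both tight: 0.8286 servings and 3.83 servings → $1.29.
So the least-cost plan costs $1.29.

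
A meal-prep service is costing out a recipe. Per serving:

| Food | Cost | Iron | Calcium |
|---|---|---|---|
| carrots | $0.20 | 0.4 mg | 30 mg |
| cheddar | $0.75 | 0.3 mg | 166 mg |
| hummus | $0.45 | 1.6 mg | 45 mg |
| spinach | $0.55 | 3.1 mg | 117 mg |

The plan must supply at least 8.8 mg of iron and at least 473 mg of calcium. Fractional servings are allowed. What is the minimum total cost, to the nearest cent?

With two linear requirements the optimum uses one or two foods; enumerate the corners.
carrots only: max(8.8/0.4, 473/30) = 22 servings → $4.40.
cheddar only: max(8.8/0.3, 473/166) = 29.33 servings → $22.00.
hummus only: max(8.8/1.6, 473/45) = 10.51 servings → $4.73.
spinach only: max(8.8/3.1, 473/117) = 4.043 servings → $2.22.
carrots + cheddar with both targets exact would need a negative amount; discard.
carrots + hummus with both tight: 12.03 servings and 2.493 servings → $3.53.
carrots + spinach with both tight: 9.452 servings and 1.619 servings → $2.78.
cheddar + hummus with both tight: 1.431 servings and 5.232 servings → $3.43.
cheddar + spinach with both tight: 0.9107 servings and 2.751 servings → $2.20.
hummus + spinach: the both-tight solution has a negative serving — not a feasible corner.
Cheapest feasible corner: $2.20.

$2.20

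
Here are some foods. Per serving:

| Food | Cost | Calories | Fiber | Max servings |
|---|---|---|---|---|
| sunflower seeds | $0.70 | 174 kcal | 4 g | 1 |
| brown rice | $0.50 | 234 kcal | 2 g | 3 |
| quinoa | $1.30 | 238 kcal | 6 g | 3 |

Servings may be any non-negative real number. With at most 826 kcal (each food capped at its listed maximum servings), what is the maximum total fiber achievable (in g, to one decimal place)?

Fiber per kcal: quinoa 0.02521, sunflower seeds 0.02299, brown rice 0.008547.
Take 3 servings of quinoa: uses 714 kcal, +18.0 g fiber (running total 18.0 g).
Take 0.6437 servings of sunflower seeds: uses 112 kcal, +2.6 g fiber (running total 20.6 g).
Greedy by best ratio exhausts the calories allowance optimally: 20.6 g.

20.6 g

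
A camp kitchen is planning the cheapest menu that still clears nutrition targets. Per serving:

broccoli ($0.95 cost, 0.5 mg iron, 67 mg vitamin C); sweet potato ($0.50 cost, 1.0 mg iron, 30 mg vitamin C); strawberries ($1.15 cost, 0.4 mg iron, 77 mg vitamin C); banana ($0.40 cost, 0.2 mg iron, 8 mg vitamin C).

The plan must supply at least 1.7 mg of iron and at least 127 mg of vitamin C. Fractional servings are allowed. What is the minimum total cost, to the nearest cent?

$1.87

Two binding constraints pin down two serving amounts, so the optimal mix uses at most two foods. The candidates are each food alone (scaled to the tighter of iron/vitamin C) and each pair with both constraints tight.
broccoli only: max(1.7/0.5, 127/67) = 3.4 servings → $3.23.
sweet potato only: max(1.7/1.0, 127/30) = 4.233 servings → $2.12.
strawberries only: max(1.7/0.4, 127/77) = 4.25 servings → $4.89.
banana only: max(1.7/0.2, 127/8) = 15.88 servings → $6.35.
broccoli + sweet potato with both tight: 1.462 servings and 0.9692 servings → $1.87.
broccoli + strawberries: the both-tight solution has a negative serving — not a feasible corner.
broccoli + banana with both tight: 1.255 servings and 5.362 servings → $3.34.
sweet potato + strawberries with both tight: 1.232 servings and 1.169 servings → $1.96.
sweet potato + banana with both targets exact would need a negative amount; discard.
strawberries + banana with both tight: 0.9672 servings and 6.566 servings → $3.74.
Cheapest feasible corner: $1.87.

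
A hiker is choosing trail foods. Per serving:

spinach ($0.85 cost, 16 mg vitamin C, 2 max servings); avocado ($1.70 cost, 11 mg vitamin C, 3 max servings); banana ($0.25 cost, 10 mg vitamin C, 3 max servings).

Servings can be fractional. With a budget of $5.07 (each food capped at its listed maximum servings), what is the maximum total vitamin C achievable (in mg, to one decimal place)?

79.0 mg

Vitamin C per dollar: banana 40, spinach 18.82, avocado 6.471.
Take 3 servings of banana: spends $0.75, +30.0 mg vitamin C (running total 30.0 mg).
Take 2 servings of spinach: spends $1.70, +32.0 mg vitamin C (running total 62.0 mg).
Take 1.541 servings of avocado: spends $2.62, +17.0 mg vitamin C (running total 79.0 mg).
Filling greedily by vitamin C-per-dollar is optimal for one linear limit, giving 79.0 mg.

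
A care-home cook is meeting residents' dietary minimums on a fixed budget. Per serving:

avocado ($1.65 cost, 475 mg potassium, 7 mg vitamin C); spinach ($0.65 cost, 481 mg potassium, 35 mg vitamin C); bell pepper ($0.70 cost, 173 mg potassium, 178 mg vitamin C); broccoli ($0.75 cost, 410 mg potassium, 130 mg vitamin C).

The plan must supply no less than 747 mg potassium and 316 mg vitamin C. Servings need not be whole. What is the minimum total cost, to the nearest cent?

At the optimum either one food covers both requirements or two foods hit both targets exactly; no other combination can be cheaper.
avocado only: max(747/475, 316/7) = 45.14 servings → $74.49.
spinach only: max(747/481, 316/35) = 9.029 servings → $5.87.
bell pepper only: max(747/173, 316/178) = 4.318 servings → $3.02.
broccoli only: max(747/410, 316/130) = 2.431 servings → $1.82.
avocado + spinach with both targets exact would need a negative amount; discard.
avocado + bell pepper with both tight: 0.9395 servings and 1.738 servings → $2.77.
avocado + broccoli: the both-tight solution has a negative serving — not a feasible corner.
spinach + bell pepper with both tight: 0.9841 servings and 1.582 servings → $1.75.
spinach + broccoli: intersection lies outside the first quadrant.
bell pepper + broccoli with both tight: 0.6427 servings and 1.551 servings → $1.61.
Cheapest feasible corner: $1.61.

$1.61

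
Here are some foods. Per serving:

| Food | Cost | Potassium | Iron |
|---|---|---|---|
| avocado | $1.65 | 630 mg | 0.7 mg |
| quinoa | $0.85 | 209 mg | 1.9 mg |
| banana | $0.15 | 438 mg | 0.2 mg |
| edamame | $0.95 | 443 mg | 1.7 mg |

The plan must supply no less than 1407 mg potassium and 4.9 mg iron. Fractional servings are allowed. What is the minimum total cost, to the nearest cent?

With two linear requirements the optimum uses one or two foods; enumerate the corners.
avocado only: max(1407/630, 4.9/0.7) = 7 servings → $11.55.
quinoa only: max(1407/209, 4.9/1.9) = 6.732 servings → $5.72.
banana only: max(1407/438, 4.9/0.2) = 24.5 servings → $3.67.
edamame only: max(1407/443, 4.9/1.7) = 3.176 servings → $3.02.
avocado + quinoa with both tight: 1.57 servings and 2.001 servings → $4.29.
avocado + banana: intersection lies outside the first quadrant.
avocado + edamame with both tight: 0.2907 servings and 2.763 servings → $3.10.
quinoa + banana with both tight: 2.359 servings and 2.087 servings → $2.32.
quinoa + edamame: the both-tight solution has a negative serving — not a feasible corner.
banana + edamame with both tight: 0.3372 servings and 2.843 servings → $2.75.
So the least-cost plan costs $2.32.

$2.32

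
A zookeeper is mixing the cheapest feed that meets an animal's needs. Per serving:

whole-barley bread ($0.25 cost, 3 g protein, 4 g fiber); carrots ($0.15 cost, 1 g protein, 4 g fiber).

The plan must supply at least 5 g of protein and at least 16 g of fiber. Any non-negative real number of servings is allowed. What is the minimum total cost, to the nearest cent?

Minimising a linear cost over {protein ≥ 5, fiber ≥ 16, servings ≥ 0} — the optimum is at a vertex, using one or two foods.
whole-barley bread only: max(5/3, 16/4) = 4 servings → $1.00.
carrots only: max(5/1, 16/4) = 5 servings → $0.75.
whole-barley bread + carrots with both tight: 0.5 servings and 3.5 servings → $0.65.
The minimum over all feasible corners is $0.65.

$0.65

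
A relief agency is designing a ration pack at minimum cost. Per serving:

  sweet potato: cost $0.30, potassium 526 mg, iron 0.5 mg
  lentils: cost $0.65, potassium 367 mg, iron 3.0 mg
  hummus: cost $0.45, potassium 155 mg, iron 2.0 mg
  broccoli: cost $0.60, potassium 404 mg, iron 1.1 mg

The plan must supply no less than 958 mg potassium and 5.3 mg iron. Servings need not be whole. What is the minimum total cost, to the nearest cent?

The cheapest plan sits at a corner of the feasible region — with two constraints it uses at most two foods.
sweet potato only: max(958/526, 5.3/0.5) = 10.6 servings → $3.18.
lentils only: max(958/367, 5.3/3.0) = 2.61 servings → $1.70.
hummus only: max(958/155, 5.3/2.0) = 6.181 servings → $2.78.
broccoli only: max(958/404, 5.3/1.1) = 4.818 servings → $2.89.
sweet potato + lentils with both tight: 0.6661 servings and 1.656 servings → $1.28.
sweet potato + hummus with both tight: 1.123 servings and 2.369 servings → $1.40.
sweet potato + broccoli: the both-tight solution has a negative serving — not a feasible corner.
lentils + hummus: the both-tight solution has a negative serving — not a feasible corner.
lentils + broccoli with both tight: 1.345 servings and 1.149 servings → $1.56.
hummus + broccoli with both tight: 1.706 servings and 1.717 servings → $1.80.
The minimum over all feasible corners is $1.28.

$1.28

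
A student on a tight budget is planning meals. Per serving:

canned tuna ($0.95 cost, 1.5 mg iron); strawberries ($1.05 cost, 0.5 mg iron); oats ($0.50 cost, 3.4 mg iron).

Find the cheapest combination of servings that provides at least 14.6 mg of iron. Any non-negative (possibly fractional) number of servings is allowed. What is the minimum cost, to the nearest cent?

$2.15

Cost per mg of iron: oats $0.1471, canned tuna $0.6333, strawberries $2.1000.
With no serving limits, use only oats: 14.6 mg / 3.4 mg = 4.294 servings × $0.50 = $2.15.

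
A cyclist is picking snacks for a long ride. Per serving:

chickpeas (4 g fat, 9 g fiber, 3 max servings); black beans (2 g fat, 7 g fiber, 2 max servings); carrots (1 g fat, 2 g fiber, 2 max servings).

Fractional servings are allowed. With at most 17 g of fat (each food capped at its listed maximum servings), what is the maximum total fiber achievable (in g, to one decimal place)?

Fiber per g fat: black beans 3.5, chickpeas 2.25, carrots 2.
Take 2 servings of black beans: uses 4 g fat, +14.0 g fiber (running total 14.0 g).
Take 3 servings of chickpeas: uses 12 g fat, +27.0 g fiber (running total 41.0 g).
Take 1 serving of carrots: uses 1 g fat, +2.0 g fiber (running total 43.0 g).
Filling greedily by fiber-per-g fat is optimal for one linear limit, giving 43.0 g.

43.0 g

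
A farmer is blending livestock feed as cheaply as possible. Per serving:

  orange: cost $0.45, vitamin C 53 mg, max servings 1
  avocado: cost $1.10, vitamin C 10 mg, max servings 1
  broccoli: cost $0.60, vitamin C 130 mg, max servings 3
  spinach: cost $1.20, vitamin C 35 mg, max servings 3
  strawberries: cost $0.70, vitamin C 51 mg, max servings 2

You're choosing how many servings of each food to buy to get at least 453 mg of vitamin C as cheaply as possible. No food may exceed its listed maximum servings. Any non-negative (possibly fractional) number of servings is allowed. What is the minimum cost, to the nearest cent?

$2.39

Cost per mg of vitamin C: broccoli $0.0046, orange $0.0085, strawberries $0.0137, spinach $0.0343, avocado $0.1100.
Take 3 servings of broccoli: +390.0 mg vitamin C for $1.80 (total $1.80, still need 63.0 mg).
Take 1 serving of orange: +53.0 mg vitamin C for $0.45 (total $2.25, still need 10.0 mg).
Take 0.1961 servings of strawberries: +10.0 mg vitamin C for $0.14 (total $2.39, still need 0.0 mg).
Greedy by cheapest-per-mg is optimal for a single linear constraint, so the minimum cost is $2.39.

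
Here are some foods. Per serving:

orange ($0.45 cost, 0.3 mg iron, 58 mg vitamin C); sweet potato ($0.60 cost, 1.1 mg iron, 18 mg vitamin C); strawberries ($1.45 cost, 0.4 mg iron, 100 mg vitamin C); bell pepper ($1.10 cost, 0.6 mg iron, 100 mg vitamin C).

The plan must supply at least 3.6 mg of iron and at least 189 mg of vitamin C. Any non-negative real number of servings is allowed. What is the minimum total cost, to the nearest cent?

$2.67

The cheapest plan sits at a corner of the feasible region — with two constraints it uses at most two foods.
orange only: max(3.6/0.3, 189/58) = 12 servings → $5.40.
sweet potato only: max(3.6/1.1, 189/18) = 10.5 servings → $6.30.
strawberries only: max(3.6/0.4, 189/100) = 9 servings → $13.05.
bell pepper only: max(3.6/0.6, 189/100) = 6 servings → $6.60.
orange + sweet potato with both tight: 2.45 servings and 2.604 servings → $2.67.
orange + strawberries: intersection lies outside the first quadrant.
orange + bell pepper: intersection lies outside the first quadrant.
sweet potato + strawberries with both tight: 2.767 servings and 1.392 servings → $3.68.
sweet potato + bell pepper with both tight: 2.486 servings and 1.443 servings → $3.08.
strawberries + bell pepper with both targets exact would need a negative amount; discard.
So the least-cost plan costs $2.67.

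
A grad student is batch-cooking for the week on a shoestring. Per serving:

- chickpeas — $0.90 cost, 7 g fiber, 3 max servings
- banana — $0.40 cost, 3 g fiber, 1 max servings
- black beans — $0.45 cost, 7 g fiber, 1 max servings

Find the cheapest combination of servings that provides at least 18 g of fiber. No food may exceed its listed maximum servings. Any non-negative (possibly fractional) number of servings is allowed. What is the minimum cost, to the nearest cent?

Cost per g of fiber: black beans $0.0643, chickpeas $0.1286, banana $0.1333.
Take 1 serving of black beans: +7.0 g fiber for $0.45 (total $0.45, still need 11.0 g).
Take 1.571 servings of chickpeas: +11.0 g fiber for $1.41 (total $1.86, still need 0.0 g).
Greedy by cheapest-per-g is optimal for a single linear constraint, so the minimum cost is $1.86.

$1.86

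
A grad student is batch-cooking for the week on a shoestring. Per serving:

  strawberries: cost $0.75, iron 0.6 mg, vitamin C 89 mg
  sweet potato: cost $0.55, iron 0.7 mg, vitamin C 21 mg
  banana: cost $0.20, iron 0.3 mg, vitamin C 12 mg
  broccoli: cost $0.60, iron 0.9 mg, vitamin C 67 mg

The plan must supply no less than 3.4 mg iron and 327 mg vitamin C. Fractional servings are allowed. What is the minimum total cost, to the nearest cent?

A basic optimal solution has at most two foods positive. Try each food alone and each pair with both targets met exactly.
strawberries only: max(3.4/0.6, 327/89) = 5.667 servings → $4.25.
sweet potato only: max(3.4/0.7, 327/21) = 15.57 servings → $8.56.
banana only: max(3.4/0.3, 327/12) = 27.25 servings → $5.45.
broccoli only: max(3.4/0.9, 327/67) = 4.881 servings → $2.93.
strawberries + sweet potato with both tight: 3.169 servings and 2.141 servings → $3.55.
strawberries + banana with both tight: 2.938 servings and 5.456 servings → $3.30.
strawberries + broccoli with both tight: 1.667 servings and 2.667 servings → $2.85.
sweet potato + banana with both targets exact would need a negative amount; discard.
sweet potato + broccoli: the both-tight solution has a negative serving — not a feasible corner.
banana + broccoli: the both-tight solution has a negative serving — not a feasible corner.
The minimum over all feasible corners is $2.85.

$2.85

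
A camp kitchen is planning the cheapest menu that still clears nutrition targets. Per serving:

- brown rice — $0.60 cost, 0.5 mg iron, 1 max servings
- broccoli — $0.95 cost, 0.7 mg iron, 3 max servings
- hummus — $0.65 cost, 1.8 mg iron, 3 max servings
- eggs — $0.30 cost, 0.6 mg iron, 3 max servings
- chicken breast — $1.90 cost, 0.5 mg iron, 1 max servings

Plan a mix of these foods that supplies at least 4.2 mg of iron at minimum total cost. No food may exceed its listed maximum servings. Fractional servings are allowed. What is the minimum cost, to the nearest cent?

Cost per mg of iron: hummus $0.3611, eggs $0.5000, brown rice $1.2000, broccoli $1.3571, chicken breast $3.8000.
Take 2.333 servings of hummus: +4.2 mg iron for $1.52 (total $1.52, still need 0.0 mg).
Filling from the cheapest source first is optimal under one linear minimum: $1.52.

$1.52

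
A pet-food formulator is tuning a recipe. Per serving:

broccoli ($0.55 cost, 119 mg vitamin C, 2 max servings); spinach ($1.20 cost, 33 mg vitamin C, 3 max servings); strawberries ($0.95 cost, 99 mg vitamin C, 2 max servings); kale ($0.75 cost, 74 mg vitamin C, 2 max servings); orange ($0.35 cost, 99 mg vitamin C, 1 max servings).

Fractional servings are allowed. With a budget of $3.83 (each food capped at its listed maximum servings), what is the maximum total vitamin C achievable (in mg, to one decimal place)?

Vitamin C per dollar: orange 282.9, broccoli 216.4, strawberries 104.2, kale 98.67, spinach 27.5.
Take 1 serving of orange: spends $0.35, +99.0 mg vitamin C (running total 99.0 mg).
Take 2 servings of broccoli: spends $1.10, +238.0 mg vitamin C (running total 337.0 mg).
Take 2 servings of strawberries: spends $1.90, +198.0 mg vitamin C (running total 535.0 mg).
Take 0.64 servings of kale: spends $0.48, +47.4 mg vitamin C (running total 582.4 mg).
Greedy by best ratio exhausts the cost allowance optimally: 582.4 mg.

582.4 mg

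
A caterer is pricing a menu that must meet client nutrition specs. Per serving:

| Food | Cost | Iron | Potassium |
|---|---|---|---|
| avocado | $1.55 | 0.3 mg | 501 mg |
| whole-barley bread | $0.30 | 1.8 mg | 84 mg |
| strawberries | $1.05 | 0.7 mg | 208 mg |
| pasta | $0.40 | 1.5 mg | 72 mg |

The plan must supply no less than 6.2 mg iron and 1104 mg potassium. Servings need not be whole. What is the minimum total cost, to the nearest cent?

This is a tiny linear program; its minimum lies at a vertex of the feasible set. List the vertices and price them.
avocado only: max(6.2/0.3, 1104/501) = 20.67 servings → $32.03.
whole-barley bread only: max(6.2/1.8, 1104/84) = 13.14 servings → $3.94.
strawberries only: max(6.2/0.7, 1104/208) = 8.857 servings → $9.30.
pasta only: max(6.2/1.5, 1104/72) = 15.33 servings → $6.13.
avocado + whole-barley bread with both tight: 1.673 servings and 3.166 servings → $3.54.
avocado + strawberries with both targets exact would need a negative amount; discard.
avocado + pasta with both tight: 1.657 servings and 3.802 servings → $4.09.
whole-barley bread + strawberries with both tight: 1.638 servings and 4.646 servings → $5.37.
whole-barley bread + pasta: the both-tight solution has a negative serving — not a feasible corner.
strawberries + pasta with both tight: 4.624 servings and 1.976 servings → $5.65.
So the least-cost plan costs $3.54.

$3.54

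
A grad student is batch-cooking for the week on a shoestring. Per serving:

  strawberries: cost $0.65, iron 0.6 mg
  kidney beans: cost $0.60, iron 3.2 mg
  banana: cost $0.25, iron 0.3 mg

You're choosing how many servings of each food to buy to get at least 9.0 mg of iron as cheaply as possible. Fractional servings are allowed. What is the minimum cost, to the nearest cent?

$1.69

Cost per mg of iron: kidney beans $0.1875, banana $0.8333, strawberries $1.0833.
With no serving limits, use only kidney beans: 9.0 mg / 3.2 mg = 2.812 servings × $0.60 = $1.69.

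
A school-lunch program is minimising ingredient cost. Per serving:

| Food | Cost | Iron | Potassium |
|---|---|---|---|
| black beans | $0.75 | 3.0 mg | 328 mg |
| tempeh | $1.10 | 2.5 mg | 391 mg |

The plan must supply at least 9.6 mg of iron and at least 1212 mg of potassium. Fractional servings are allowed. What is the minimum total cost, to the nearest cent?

$2.77

With two linear requirements the optimum uses one or two foods; enumerate the corners.
black beans only: max(9.6/3.0, 1212/328) = 3.695 servings → $2.77.
tempeh only: max(9.6/2.5, 1212/391) = 3.84 servings → $4.22.
black beans + tempeh with both tight: 2.05 servings and 1.38 servings → $3.06.
So the least-cost plan costs $2.77.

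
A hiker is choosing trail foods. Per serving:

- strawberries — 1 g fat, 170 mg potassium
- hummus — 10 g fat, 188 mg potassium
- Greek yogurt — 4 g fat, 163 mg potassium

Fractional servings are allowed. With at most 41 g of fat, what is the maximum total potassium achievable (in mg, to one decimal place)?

Potassium per g fat: strawberries 170, Greek yogurt 40.75, hummus 18.8.
With no serving limits, spend the whole fat allowance on strawberries: 41 g / 1 g × 170 mg = 6970.0 mg.

6970.0 mg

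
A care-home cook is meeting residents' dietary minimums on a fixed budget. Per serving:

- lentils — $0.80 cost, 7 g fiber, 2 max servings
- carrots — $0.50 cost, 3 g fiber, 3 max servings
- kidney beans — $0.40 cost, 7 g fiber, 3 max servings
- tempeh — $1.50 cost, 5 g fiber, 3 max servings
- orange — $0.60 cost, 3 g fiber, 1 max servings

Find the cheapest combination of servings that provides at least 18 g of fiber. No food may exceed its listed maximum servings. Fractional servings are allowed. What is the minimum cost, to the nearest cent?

$1.03

Cost per g of fiber: kidney beans $0.0571, lentils $0.1143, carrots $0.1667, orange $0.2000, tempeh $0.3000.
Take 2.571 servings of kidney beans: +18.0 g fiber for $1.03 (total $1.03, still need 0.0 g).
Filling from the cheapest source first is optimal under one linear minimum: $1.03.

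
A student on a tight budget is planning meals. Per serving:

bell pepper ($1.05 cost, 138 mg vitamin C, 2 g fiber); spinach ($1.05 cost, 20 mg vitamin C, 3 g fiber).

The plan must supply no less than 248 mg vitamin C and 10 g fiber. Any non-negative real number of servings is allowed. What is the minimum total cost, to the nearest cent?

$4.01

At the optimum either one food covers both requirements or two foods hit both targets exactly; no other combination can be cheaper.
bell pepper only: max(248/138, 10/2) = 5 servings → $5.25.
spinach only: max(248/20, 10/3) = 12.4 servings → $13.02.
bell pepper + spinach with both tight: 1.455 servings and 2.364 servings → $4.01.
So the least-cost plan costs $4.01.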